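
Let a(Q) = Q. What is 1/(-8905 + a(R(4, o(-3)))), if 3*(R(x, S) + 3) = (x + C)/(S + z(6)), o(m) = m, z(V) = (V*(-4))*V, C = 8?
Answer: -147/1309480 ≈ -0.00011226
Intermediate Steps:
z(V) = -4*V² (z(V) = (-4*V)*V = -4*V²)
R(x, S) = -3 + (8 + x)/(3*(-144 + S)) (R(x, S) = -3 + ((x + 8)/(S - 4*6²))/3 = -3 + ((8 + x)/(S - 4*36))/3 = -3 + ((8 + x)/(S - 144))/3 = -3 + ((8 + x)/(-144 + S))/3 = -3 + (8 + x)/(3*(-144 + S)))
1/(-8905 + a(R(4, o(-3)))) = 1/(-8905 + (1304 + 4 - 9*(-3))/(3*(-144 - 3))) = 1/(-8905 + (⅓)*(1304 + 4 + 27)/(-147)) = 1/(-8905 + (⅓)*(-1/147)*1335) = 1/(-8905 - 445/147) = 1/(-1309480/147) = -147/1309480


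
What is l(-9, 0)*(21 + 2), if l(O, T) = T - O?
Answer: 207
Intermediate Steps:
l(-9, 0)*(21 + 2) = (0 - 1*(-9))*(21 + 2) = (0 + 9)*23 = 9*23 = 207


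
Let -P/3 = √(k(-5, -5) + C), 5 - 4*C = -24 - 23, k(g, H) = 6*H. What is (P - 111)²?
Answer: 12168 + 666*I*√17 ≈ 12168.0 + 2746.0*I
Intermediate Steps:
C = 13 (C = 5/4 - (-24 - 23)/4 = 5/4 - ¼*(-47) = 5/4 + 47/4 = 13)
P = -3*I*√17 (P = -3*√(6*(-5) + 13) = -3*√(-30 + 13) = -3*I*√17 ≈ -12.369*I)
(P - 111)² = (-3*I*√17 - 111)² = (-111 - 3*I*√17)²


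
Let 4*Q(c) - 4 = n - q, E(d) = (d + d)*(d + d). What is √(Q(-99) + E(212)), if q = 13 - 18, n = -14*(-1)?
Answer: 3*√79903/2 ≈ 424.01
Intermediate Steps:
E(d) = 4*d² (E(d) = (2*d)*(2*d) = 4*d²)
n = 14
q = -5
Q(c) = 23/4 (Q(c) = 1 + (14 - 1*(-5))/4 = 1 + (14 + 5)/4 = 1 + (¼)*19 = 1 + 19/4 = 23/4)
√(Q(-99) + E(212)) = √(23/4 + 4*212²) = √(23/4 + 4*44944) = √(23/4 + 179776) = √(719127/4) = 3*√79903/2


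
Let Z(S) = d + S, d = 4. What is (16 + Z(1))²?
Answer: 441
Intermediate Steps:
Z(S) = 4 + S
(16 + Z(1))² = (16 + (4 + 1))² = (16 + 5)² = 21² = 441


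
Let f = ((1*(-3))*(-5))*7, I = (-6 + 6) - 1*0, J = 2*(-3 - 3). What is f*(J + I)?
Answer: -1260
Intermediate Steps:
J = -12 (J = 2*(-6) = -12)
I = 0 (I = 0 + 0 = 0)
f = 105 (f = -3*(-5)*7 = 15*7 = 105)
f*(J + I) = 105*(-12 + 0) = 105*(-12) = -1260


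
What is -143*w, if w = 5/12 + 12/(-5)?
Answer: 17017/60 ≈ 283.62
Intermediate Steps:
w = -119/60 (w = 5*(1/12) + 12*(-⅕) = 5/12 - 12/5 = -119/60 ≈ -1.9833)
-143*w = -143*(-119/60) = 17017/60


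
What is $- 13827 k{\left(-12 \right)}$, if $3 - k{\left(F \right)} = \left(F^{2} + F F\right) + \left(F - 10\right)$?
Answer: $3636501$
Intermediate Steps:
$k{\left(F \right)} = 13 - F - 2 F^{2}$ ($k{\left(F \right)} = 3 - \left(\left(F^{2} + F F\right) + \left(F - 10\right)\right) = 3 - \left(\left(F^{2} + F^{2}\right) + \left(F - 10\right)\right) = 3 - \left(2 F^{2} + \left(-10 + F\right)\right) = 3 - \left(-10 + F + 2 F^{2}\right) = 13 - F - 2 F^{2}$)
$- 13827 k{\left(-12 \right)} = - 13827 \left(13 - -12 - 2 \left(-12\right)^{2}\right) = - 13827 \left(13 + 12 - 288\right) = \left(-13827\right) \left(-263\right) = 3636501$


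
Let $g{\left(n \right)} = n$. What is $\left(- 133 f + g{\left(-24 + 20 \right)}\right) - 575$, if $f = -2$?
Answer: $-313$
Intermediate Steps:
$\left(- 133 f + g{\left(-24 + 20 \right)}\right) - 575 = \left(\left(-133\right) \left(-2\right) + \left(-24 + 20\right)\right) - 575 = \left(266 - 4\right) - 575 = 262 - 575 = -313$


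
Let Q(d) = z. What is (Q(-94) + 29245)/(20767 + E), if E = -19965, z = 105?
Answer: 14675/401 ≈ 36.596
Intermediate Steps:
Q(d) = 105
(Q(-94) + 29245)/(20767 + E) = (105 + 29245)/(20767 - 19965) = 29350/802 = 29350*(1/802) = 14675/401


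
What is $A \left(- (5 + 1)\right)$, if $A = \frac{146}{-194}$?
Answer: $\frac{438}{97} \approx 4.5155$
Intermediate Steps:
$A = - \frac{73}{97}$ ($A = 146 \left(- \frac{1}{194}\right) = - \frac{73}{97} \approx -0.75258$)
$A \left(- (5 + 1)\right) = - \frac{73 \left(- (5 + 1)\right)}{97} = - \frac{73 \left(\left(-1\right) 6\right)}{97} = \left(- \frac{73}{97}\right) \left(-6\right) = \frac{438}{97}$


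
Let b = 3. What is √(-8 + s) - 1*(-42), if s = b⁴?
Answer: 42 + √73 ≈ 50.544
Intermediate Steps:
s = 81 (s = 3⁴ = 81)
√(-8 + s) - 1*(-42) = √(-8 + 81) - 1*(-42) = √73 + 42 = 42 + √73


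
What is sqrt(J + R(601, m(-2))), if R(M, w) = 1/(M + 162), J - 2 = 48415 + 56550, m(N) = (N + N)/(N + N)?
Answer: sqrt(61108534186)/763 ≈ 323.99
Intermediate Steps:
m(N) = 1 (m(N) = (2*N)/((2*N)) = (2*N)*(1/(2*N)) = 1)
J = 104967 (J = 2 + (48415 + 56550) = 2 + 104965 = 104967)
R(M, w) = 1/(162 + M)
sqrt(J + R(601, m(-2))) = sqrt(104967 + 1/(162 + 601)) = sqrt(104967 + 1/763) = sqrt(80089822/763) = sqrt(61108534186)/763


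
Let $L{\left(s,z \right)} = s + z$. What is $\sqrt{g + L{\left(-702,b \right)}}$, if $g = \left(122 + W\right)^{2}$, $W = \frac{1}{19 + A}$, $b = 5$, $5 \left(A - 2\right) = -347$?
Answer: $\frac{\sqrt{830552253}}{242} \approx 119.09$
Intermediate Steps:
$A = - \frac{337}{5}$ ($A = 2 + \frac{1}{5} \left(-347\right) = 2 - \frac{347}{5} = - \frac{337}{5} \approx -67.4$)
$W = - \frac{5}{242}$ ($W = \frac{1}{19 - \frac{337}{5}} = \frac{1}{- \frac{242}{5}} = - \frac{5}{242} \approx -0.020661$)
$g = \frac{871371361}{58564}$ ($g = \left(122 - \frac{5}{242}\right)^{2} = \left(\frac{29519}{242}\right)^{2} = \frac{871371361}{58564} \approx 14879.0$)
$\sqrt{g + L{\left(-702,b \right)}} = \sqrt{\frac{871371361}{58564} + \left(-702 + 5\right)} = \sqrt{\frac{871371361}{58564} - 697} = \sqrt{\frac{830552253}{58564}} = \frac{\sqrt{830552253}}{242}$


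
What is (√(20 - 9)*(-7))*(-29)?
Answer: 203*√11 ≈ 673.27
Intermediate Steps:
(√(20 - 9)*(-7))*(-29) = (√11*(-7))*(-29) = -7*√11*(-29) = 203*√11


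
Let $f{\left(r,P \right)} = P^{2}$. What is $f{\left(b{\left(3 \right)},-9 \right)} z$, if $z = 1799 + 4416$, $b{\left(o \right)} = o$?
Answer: $503415$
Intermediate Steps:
$z = 6215$
$f{\left(b{\left(3 \right)},-9 \right)} z = \left(-9\right)^{2} \cdot 6215 = 81 \cdot 6215 = 503415$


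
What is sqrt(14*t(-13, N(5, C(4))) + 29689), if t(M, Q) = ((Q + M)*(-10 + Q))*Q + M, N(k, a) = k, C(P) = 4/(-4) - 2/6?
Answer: 11*sqrt(267) ≈ 179.74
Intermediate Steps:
C(P) = -4/3 (C(P) = 4*(-1/4) - 2*1/6 = -1 - 1/3 = -4/3)
t(M, Q) = M + Q*(-10 + Q)*(M + Q) (t(M, Q) = ((M + Q)*(-10 + Q))*Q + M = ((-10 + Q)*(M + Q))*Q + M = Q*(-10 + Q)*(M + Q) + M = M + Q*(-10 + Q)*(M + Q))
sqrt(14*t(-13, N(5, C(4))) + 29689) = sqrt(14*(-13 + 5**3 - 10*5**2 - 13*5**2 - 10*(-13)*5) + 29689) = sqrt(14*(-13 + 125 - 10*25 - 13*25 + 650) + 29689) = sqrt(14*(-13 + 125 - 250 - 325 + 650) + 29689) = sqrt(14*187 + 29689) = sqrt(2618 + 29689) = sqrt(32307) = 11*sqrt(267)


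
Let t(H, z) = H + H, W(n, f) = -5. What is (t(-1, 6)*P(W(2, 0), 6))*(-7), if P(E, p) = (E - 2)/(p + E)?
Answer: -98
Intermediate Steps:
t(H, z) = 2*H
P(E, p) = (-2 + E)/(E + p)
(t(-1, 6)*P(W(2, 0), 6))*(-7) = ((2*(-1))*((-2 - 5)/(-5 + 6)))*(-7) = -2*(-7)/1*(-7) = -2*(-7)*(-7) = 14*(-7) = -98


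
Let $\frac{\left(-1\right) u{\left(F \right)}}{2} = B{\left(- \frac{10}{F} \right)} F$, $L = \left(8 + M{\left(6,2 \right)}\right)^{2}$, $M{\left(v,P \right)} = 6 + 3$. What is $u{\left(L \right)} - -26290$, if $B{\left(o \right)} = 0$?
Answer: $26290$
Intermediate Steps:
$M{\left(v,P \right)} = 9$
$L = 289$ ($L = \left(8 + 9\right)^{2} = 17^{2} = 289$)
$u{\left(F \right)} = 0$ ($u{\left(F \right)} = - 2 \cdot 0 F = \left(-2\right) 0 = 0$)
$u{\left(L \right)} - -26290 = 0 - -26290 = 0 + 26290 = 26290$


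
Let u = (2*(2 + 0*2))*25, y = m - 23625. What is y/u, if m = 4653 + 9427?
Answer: -1909/20 ≈ -95.450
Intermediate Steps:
m = 14080
y = -9545 (y = 14080 - 23625 = -9545)
u = 100 (u = (2*(2 + 0))*25 = (2*2)*25 = 4*25 = 100)
y/u = -9545/100 = -9545*1/100 = -1909/20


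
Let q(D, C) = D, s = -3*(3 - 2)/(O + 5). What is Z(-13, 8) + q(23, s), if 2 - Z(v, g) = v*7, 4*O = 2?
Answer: 116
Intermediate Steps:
O = ½ (O = (¼)*2 = ½ ≈ 0.50000)
Z(v, g) = 2 - 7*v (Z(v, g) = 2 - v*7 = 2 - 7*v)
s = -6/11 (s = -3*(3 - 2)/(½ + 5) = -3/11/2 = -3*2/11 = -6/11 ≈ -0.54545)
Z(-13, 8) + q(23, s) = (2 - 7*(-13)) + 23 = (2 + 91) + 23 = 93 + 23 = 116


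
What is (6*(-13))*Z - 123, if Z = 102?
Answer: -8079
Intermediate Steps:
(6*(-13))*Z - 123 = (6*(-13))*102 - 123 = -78*102 - 123 = -7956 - 123 = -8079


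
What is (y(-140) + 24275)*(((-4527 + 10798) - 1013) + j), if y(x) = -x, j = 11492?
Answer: 408951250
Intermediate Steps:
(y(-140) + 24275)*(((-4527 + 10798) - 1013) + j) = (-1*(-140) + 24275)*(((-4527 + 10798) - 1013) + 11492) = (140 + 24275)*((6271 - 1013) + 11492) = 24415*(5258 + 11492) = 24415*16750 = 408951250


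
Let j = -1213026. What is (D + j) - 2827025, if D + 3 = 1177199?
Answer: -2862855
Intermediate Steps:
D = 1177196 (D = -3 + 1177199 = 1177196)
(D + j) - 2827025 = (1177196 - 1213026) - 2827025 = -35830 - 2827025 = -2862855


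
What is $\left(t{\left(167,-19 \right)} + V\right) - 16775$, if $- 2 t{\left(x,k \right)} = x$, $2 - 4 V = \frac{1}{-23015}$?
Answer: $- \frac{1551947479}{92060} \approx -16858.0$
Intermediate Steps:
$V = \frac{46031}{92060}$ ($V = \frac{1}{2} - \frac{1}{4 \left(-23015\right)} = \frac{1}{2} - - \frac{1}{92060} = \frac{1}{2} + \frac{1}{92060} = \frac{46031}{92060} \approx 0.50001$)
$t{\left(x,k \right)} = - \frac{x}{2}$
$\left(t{\left(167,-19 \right)} + V\right) - 16775 = \left(\left(- \frac{1}{2}\right) 167 + \frac{46031}{92060}\right) - 16775 = \left(- \frac{167}{2} + \frac{46031}{92060}\right) - 16775 = - \frac{7640979}{92060} - 16775 = - \frac{1551947479}{92060}$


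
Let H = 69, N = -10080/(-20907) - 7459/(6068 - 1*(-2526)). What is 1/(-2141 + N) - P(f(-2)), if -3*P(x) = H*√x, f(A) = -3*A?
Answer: -19963862/42750330519 + 23*√6 ≈ 56.338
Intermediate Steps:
N = -7701977/19963862 (N = -10080*(-1/20907) - 7459/(6068 + 2526) = 1120/2323 - 7459/8594 = -7701977/19963862 ≈ -0.38580)
P(x) = -23*√x
1/(-2141 + N) - P(f(-2)) = 1/(-2141 - 7701977/19963862) - (-23)*√(-3*(-2)) = 1/(-42750330519/19963862) - (-23)*√6 = -19963862/42750330519 + 23*√6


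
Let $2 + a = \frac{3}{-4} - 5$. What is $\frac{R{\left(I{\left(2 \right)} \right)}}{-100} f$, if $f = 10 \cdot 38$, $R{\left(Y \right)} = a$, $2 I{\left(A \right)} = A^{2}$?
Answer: $\frac{589}{20} \approx 29.45$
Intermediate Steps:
$I{\left(A \right)} = \frac{A^{2}}{2}$
$a = - \frac{31}{4}$ ($a = -2 + \left(\frac{3}{-4} - 5\right) = -2 + \left(3 \left(- \frac{1}{4}\right) - 5\right) = -2 - \frac{23}{4} = - \frac{31}{4} \approx -7.75$)
$R{\left(Y \right)} = - \frac{31}{4}$
$f = 380$
$\frac{R{\left(I{\left(2 \right)} \right)}}{-100} f = - \frac{31}{4 \left(-100\right)} 380 = \left(- \frac{31}{4}\right) \left(- \frac{1}{100}\right) 380 = \frac{31}{400} \cdot 380 = \frac{589}{20}$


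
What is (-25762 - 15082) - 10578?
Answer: -51422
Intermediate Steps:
(-25762 - 15082) - 10578 = -40844 - 10578 = -51422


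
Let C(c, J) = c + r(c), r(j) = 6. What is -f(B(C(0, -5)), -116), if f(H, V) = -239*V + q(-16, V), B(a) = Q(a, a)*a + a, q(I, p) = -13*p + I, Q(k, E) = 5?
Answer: -29216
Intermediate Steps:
q(I, p) = I - 13*p
C(c, J) = 6 + c (C(c, J) = c + 6 = 6 + c)
B(a) = 6*a (B(a) = 5*a + a = 6*a)
f(H, V) = -16 - 252*V (f(H, V) = -239*V + (-16 - 13*V) = -16 - 252*V)
-f(B(C(0, -5)), -116) = -(-16 - 252*(-116)) = -(-16 + 29232) = -1*29216 = -29216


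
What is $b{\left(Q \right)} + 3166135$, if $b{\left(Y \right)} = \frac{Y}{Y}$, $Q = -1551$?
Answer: $3166136$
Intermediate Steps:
$b{\left(Y \right)} = 1$
$b{\left(Q \right)} + 3166135 = 1 + 3166135 = 3166136$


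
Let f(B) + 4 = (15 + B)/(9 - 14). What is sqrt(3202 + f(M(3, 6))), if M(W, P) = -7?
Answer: sqrt(79910)/5 ≈ 56.537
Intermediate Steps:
f(B) = -7 - B/5 (f(B) = -4 + (15 + B)/(9 - 14) = -4 + (15 + B)/(-5) = -4 + (15 + B)*(-1/5) = -4 + (-3 - B/5) = -7 - B/5)
sqrt(3202 + f(M(3, 6))) = sqrt(3202 + (-7 - 1/5*(-7))) = sqrt(3202 + (-7 + 7/5)) = sqrt(3202 - 28/5) = sqrt(15982/5) = sqrt(79910)/5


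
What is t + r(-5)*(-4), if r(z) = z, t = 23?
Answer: 43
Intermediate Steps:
t + r(-5)*(-4) = 23 - 5*(-4) = 23 + 20 = 43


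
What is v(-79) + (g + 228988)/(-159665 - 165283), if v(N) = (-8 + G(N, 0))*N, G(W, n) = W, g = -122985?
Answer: 2233261601/324948 ≈ 6872.7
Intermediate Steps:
v(N) = N*(-8 + N) (v(N) = (-8 + N)*N = N*(-8 + N))
v(-79) + (g + 228988)/(-159665 - 165283) = -79*(-8 - 79) + (-122985 + 228988)/(-159665 - 165283) = -79*(-87) + 106003/(-324948) = 6873 + 106003*(-1/324948) = 6873 - 106003/324948 = 2233261601/324948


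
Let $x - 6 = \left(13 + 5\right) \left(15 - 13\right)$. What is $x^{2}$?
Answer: $1764$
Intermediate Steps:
$x = 42$ ($x = 6 + \left(13 + 5\right) \left(15 - 13\right) = 6 + 18 \cdot 2 = 6 + 36 = 42$)
$x^{2} = 42^{2} = 1764$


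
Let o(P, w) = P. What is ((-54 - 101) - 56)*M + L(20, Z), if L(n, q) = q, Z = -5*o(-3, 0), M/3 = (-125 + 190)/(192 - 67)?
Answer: -7854/25 ≈ -314.16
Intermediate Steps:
M = 39/25 (M = 3*((-125 + 190)/(192 - 67)) = 3*(65/125) = 3*(65*(1/125)) = 3*(13/25) = 39/25 ≈ 1.5600)
Z = 15 (Z = -5*(-3) = 15)
((-54 - 101) - 56)*M + L(20, Z) = ((-54 - 101) - 56)*(39/25) + 15 = (-155 - 56)*(39/25) + 15 = -211*39/25 + 15 = -8229/25 + 15 = -7854/25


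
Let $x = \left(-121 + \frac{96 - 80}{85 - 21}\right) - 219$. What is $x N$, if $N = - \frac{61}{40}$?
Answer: $\frac{82899}{160} \approx 518.12$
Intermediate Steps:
$x = - \frac{1359}{4}$ ($x = \left(-121 + \frac{16}{64}\right) - 219 = \left(-121 + 16 \cdot \frac{1}{64}\right) - 219 = \left(-121 + \frac{1}{4}\right) - 219 = - \frac{483}{4} - 219 = - \frac{1359}{4} \approx -339.75$)
$N = - \frac{61}{40}$ ($N = \left(-61\right) \frac{1}{40} = - \frac{61}{40} \approx -1.525$)
$x N = \left(- \frac{1359}{4}\right) \left(- \frac{61}{40}\right) = \frac{82899}{160}$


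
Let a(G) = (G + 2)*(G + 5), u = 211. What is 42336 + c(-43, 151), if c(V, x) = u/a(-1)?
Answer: 169555/4 ≈ 42389.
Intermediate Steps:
a(G) = (2 + G)*(5 + G)
c(V, x) = 211/4 (c(V, x) = 211/(10 + (-1)**2 + 7*(-1)) = 211/(10 + 1 - 7) = 211/4)
42336 + c(-43, 151) = 42336 + 211/4 = 169555/4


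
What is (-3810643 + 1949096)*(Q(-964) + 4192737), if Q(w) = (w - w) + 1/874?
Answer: -6821549885999033/874 ≈ -7.8050e+12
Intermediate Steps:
Q(w) = 1/874 (Q(w) = 0 + 1/874 = 1/874)
(-3810643 + 1949096)*(Q(-964) + 4192737) = (-3810643 + 1949096)*(1/874 + 4192737) = -1861547*3664452139/874 = -6821549885999033/874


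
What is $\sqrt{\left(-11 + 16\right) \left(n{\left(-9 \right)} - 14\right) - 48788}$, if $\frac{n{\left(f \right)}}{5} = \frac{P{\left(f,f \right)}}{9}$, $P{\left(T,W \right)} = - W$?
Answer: $i \sqrt{48833} \approx 220.98 i$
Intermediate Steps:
$n{\left(f \right)} = - \frac{5 f}{9}$ ($n{\left(f \right)} = 5 \frac{\left(-1\right) f}{9} = 5 - f \frac{1}{9} = 5 \left(- \frac{f}{9}\right) = - \frac{5 f}{9}$)
$\sqrt{\left(-11 + 16\right) \left(n{\left(-9 \right)} - 14\right) - 48788} = \sqrt{\left(-11 + 16\right) \left(\left(- \frac{5}{9}\right) \left(-9\right) - 14\right) - 48788} = \sqrt{5 \left(5 - 14\right) - 48788} = \sqrt{5 \left(-9\right) - 48788} = \sqrt{-45 - 48788} = \sqrt{-48833} = i \sqrt{48833}$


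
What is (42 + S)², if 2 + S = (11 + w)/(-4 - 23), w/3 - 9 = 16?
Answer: 988036/729 ≈ 1355.3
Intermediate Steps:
w = 75 (w = 27 + 3*16 = 27 + 48 = 75)
S = -140/27 (S = -2 + (11 + 75)/(-4 - 23) = -2 + 86/(-27) = -2 + 86*(-1/27) = -2 - 86/27 = -140/27 ≈ -5.1852)
(42 + S)² = (42 - 140/27)² = (994/27)² = 988036/729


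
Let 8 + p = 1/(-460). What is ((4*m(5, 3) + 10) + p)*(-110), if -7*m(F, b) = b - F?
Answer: -111243/322 ≈ -345.48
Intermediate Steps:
m(F, b) = -b/7 + F/7 (m(F, b) = -(b - F)/7 = -b/7 + F/7)
p = -3681/460 (p = -8 + 1/(-460) = -8 - 1/460 = -3681/460 ≈ -8.0022)
((4*m(5, 3) + 10) + p)*(-110) = ((4*(-⅐*3 + (⅐)*5) + 10) - 3681/460)*(-110) = ((4*(-3/7 + 5/7) + 10) - 3681/460)*(-110) = ((4*(2/7) + 10) - 3681/460)*(-110) = ((8/7 + 10) - 3681/460)*(-110) = (78/7 - 3681/460)*(-110) = (10113/3220)*(-110) = -111243/322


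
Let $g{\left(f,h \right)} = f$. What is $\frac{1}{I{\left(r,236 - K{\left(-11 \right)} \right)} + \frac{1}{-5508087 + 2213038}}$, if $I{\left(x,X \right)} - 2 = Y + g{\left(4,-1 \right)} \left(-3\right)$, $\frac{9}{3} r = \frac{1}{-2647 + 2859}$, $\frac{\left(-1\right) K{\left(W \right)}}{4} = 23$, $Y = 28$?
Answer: $\frac{3295049}{59310881} \approx 0.055556$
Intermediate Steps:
$K{\left(W \right)} = -92$ ($K{\left(W \right)} = \left(-4\right) 23 = -92$)
$r = \frac{1}{636}$ ($r = \frac{1}{3 \left(-2647 + 2859\right)} = \frac{1}{3 \cdot 212} = \frac{1}{3} \cdot \frac{1}{212} = \frac{1}{636} \approx 0.0015723$)
$I{\left(x,X \right)} = 18$ ($I{\left(x,X \right)} = 2 + \left(28 + 4 \left(-3\right)\right) = 2 + \left(28 - 12\right) = 2 + 16 = 18$)
$\frac{1}{I{\left(r,236 - K{\left(-11 \right)} \right)} + \frac{1}{-5508087 + 2213038}} = \frac{1}{18 + \frac{1}{-5508087 + 2213038}} = \frac{1}{18 + \frac{1}{-3295049}} = \frac{1}{18 - \frac{1}{3295049}} = \frac{1}{\frac{59310881}{3295049}} = \frac{3295049}{59310881}$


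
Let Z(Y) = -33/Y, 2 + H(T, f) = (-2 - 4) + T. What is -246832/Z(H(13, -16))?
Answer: 1234160/33 ≈ 37399.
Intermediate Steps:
H(T, f) = -8 + T (H(T, f) = -2 + ((-2 - 4) + T) = -2 + (-6 + T) = -8 + T)
-246832/Z(H(13, -16)) = -246832/((-33/(-8 + 13))) = -246832/((-33/5)) = -246832/((-33*⅕)) = -246832/(-33/5) = -246832*(-5/33) = 1234160/33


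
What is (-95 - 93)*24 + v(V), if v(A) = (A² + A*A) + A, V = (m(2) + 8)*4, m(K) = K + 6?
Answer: 3744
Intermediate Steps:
m(K) = 6 + K
V = 64 (V = ((6 + 2) + 8)*4 = (8 + 8)*4 = 16*4 = 64)
v(A) = A + 2*A² (v(A) = (A² + A²) + A = 2*A² + A = A + 2*A²)
(-95 - 93)*24 + v(V) = (-95 - 93)*24 + 64*(1 + 2*64) = -188*24 + 64*(1 + 128) = -4512 + 64*129 = -4512 + 8256 = 3744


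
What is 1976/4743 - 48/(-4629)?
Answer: 3124856/7318449 ≈ 0.42698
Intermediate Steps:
1976/4743 - 48/(-4629) = 1976*(1/4743) - 48*(-1/4629) = 1976/4743 + 16/1543 = 3124856/7318449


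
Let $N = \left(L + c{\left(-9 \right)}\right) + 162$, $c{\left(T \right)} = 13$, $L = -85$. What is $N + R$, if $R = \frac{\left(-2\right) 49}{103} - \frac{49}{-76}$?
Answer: $\frac{702119}{7828} \approx 89.693$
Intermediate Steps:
$R = - \frac{2401}{7828}$ ($R = \left(-98\right) \frac{1}{103} - - \frac{49}{76} = - \frac{98}{103} + \frac{49}{76} = - \frac{2401}{7828} \approx -0.30672$)
$N = 90$ ($N = \left(-85 + 13\right) + 162 = -72 + 162 = 90$)
$N + R = 90 - \frac{2401}{7828} = \frac{702119}{7828}$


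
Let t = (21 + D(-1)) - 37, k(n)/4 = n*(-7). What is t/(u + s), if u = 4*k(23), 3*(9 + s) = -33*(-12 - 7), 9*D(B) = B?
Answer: 145/21384 ≈ 0.0067808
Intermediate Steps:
D(B) = B/9
k(n) = -28*n (k(n) = 4*(n*(-7)) = 4*(-7*n) = -28*n)
t = -145/9 (t = (21 + (⅑)*(-1)) - 37 = (21 - ⅑) - 37 = 188/9 - 37 = -145/9 ≈ -16.111)
s = 200 (s = -9 + (-33*(-12 - 7))/3 = -9 + (-33*(-19))/3 = -9 + (⅓)*627 = -9 + 209 = 200)
u = -2576 (u = 4*(-28*23) = 4*(-644) = -2576)
t/(u + s) = -145/9/(-2576 + 200) = -145/9/(-2376) = -1/2376*(-145/9) = 145/21384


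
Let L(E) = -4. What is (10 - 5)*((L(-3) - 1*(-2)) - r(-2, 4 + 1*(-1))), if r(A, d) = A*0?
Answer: -10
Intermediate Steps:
r(A, d) = 0
(10 - 5)*((L(-3) - 1*(-2)) - r(-2, 4 + 1*(-1))) = (10 - 5)*((-4 - 1*(-2)) - 1*0) = 5*((-4 + 2) + 0) = 5*(-2 + 0) = 5*(-2) = -10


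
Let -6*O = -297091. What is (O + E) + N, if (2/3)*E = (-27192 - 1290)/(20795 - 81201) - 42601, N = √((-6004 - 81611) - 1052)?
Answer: -2606934385/181218 + I*√88667 ≈ -14386.0 + 297.77*I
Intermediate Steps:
O = 297091/6 (O = -⅙*(-297091) = 297091/6 ≈ 49515.)
N = I*√88667 (N = √(-87615 - 1052) = √(-88667) = I*√88667 ≈ 297.77*I)
E = -1929995643/30203 (E = 3*((-27192 - 1290)/(20795 - 81201) - 42601)/2 = 3*(-28482/(-60406) - 42601)/2 = 3*(-28482*(-1/60406) - 42601)/2 = 3*(14241/30203 - 42601)/2 = (3/2)*(-1286663762/30203) = -1929995643/30203 ≈ -63901.)
(O + E) + N = (297091/6 - 1929995643/30203) + I*√88667 = -2606934385/181218 + I*√88667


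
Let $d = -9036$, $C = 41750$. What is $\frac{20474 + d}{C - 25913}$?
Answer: $\frac{11438}{15837} \approx 0.72223$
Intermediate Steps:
$\frac{20474 + d}{C - 25913} = \frac{20474 - 9036}{41750 - 25913} = \frac{11438}{15837}$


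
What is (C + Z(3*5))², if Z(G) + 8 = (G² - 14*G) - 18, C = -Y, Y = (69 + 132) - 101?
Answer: 12321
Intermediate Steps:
Y = 100 (Y = 201 - 101 = 100)
C = -100 (C = -1*100 = -100)
Z(G) = -26 + G² - 14*G (Z(G) = -8 + ((G² - 14*G) - 18) = -8 + (-18 + G² - 14*G) = -26 + G² - 14*G)
(C + Z(3*5))² = (-100 + (-26 + (3*5)² - 42*5))² = (-100 + (-26 + 15² - 14*15))² = (-100 + (-26 + 225 - 210))² = (-100 - 11)² = (-111)² = 12321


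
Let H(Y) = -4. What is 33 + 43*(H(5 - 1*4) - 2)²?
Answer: 1581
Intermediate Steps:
33 + 43*(H(5 - 1*4) - 2)² = 33 + 43*(-4 - 2)² = 33 + 43*(-6)² = 33 + 43*36 = 33 + 1548 = 1581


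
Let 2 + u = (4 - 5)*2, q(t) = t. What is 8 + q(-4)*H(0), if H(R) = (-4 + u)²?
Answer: -248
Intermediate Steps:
u = -4 (u = -2 + (4 - 5)*2 = -2 - 1*2 = -2 - 2 = -4)
H(R) = 64 (H(R) = (-4 - 4)² = (-8)² = 64)
8 + q(-4)*H(0) = 8 - 4*64 = 8 - 256 = -248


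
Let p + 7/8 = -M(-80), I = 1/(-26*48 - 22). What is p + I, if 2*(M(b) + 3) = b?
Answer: 213991/5080 ≈ 42.124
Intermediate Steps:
M(b) = -3 + b/2
I = -1/1270 (I = 1/(-1248 - 22) = 1/(-1270) = -1/1270 ≈ -0.00078740)
p = 337/8 (p = -7/8 - (-3 + (1/2)*(-80)) = -7/8 - (-3 - 40) = -7/8 - 1*(-43) = -7/8 + 43 = 337/8 ≈ 42.125)
p + I = 337/8 - 1/1270 = 213991/5080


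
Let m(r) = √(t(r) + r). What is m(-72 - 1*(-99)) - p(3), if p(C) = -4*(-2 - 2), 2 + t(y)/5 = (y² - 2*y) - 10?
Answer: -16 + √3342 ≈ 41.810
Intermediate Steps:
t(y) = -60 - 10*y + 5*y² (t(y) = -10 + 5*((y² - 2*y) - 10) = -10 + 5*(-10 + y² - 2*y) = -10 + (-50 - 10*y + 5*y²) = -60 - 10*y + 5*y²)
m(r) = √(-60 - 9*r + 5*r²) (m(r) = √((-60 - 10*r + 5*r²) + r) = √(-60 - 9*r + 5*r²))
p(C) = 16 (p(C) = -4*(-4) = 16)
m(-72 - 1*(-99)) - p(3) = √(-60 - 9*(-72 - 1*(-99)) + 5*(-72 - 1*(-99))²) - 1*16 = √(-60 - 9*(-72 + 99) + 5*(-72 + 99)²) - 16 = √(-60 - 9*27 + 5*27²) - 16 = √(-60 - 243 + 5*729) - 16 = √(-60 - 243 + 3645) - 16 = √3342 - 16 = -16 + √3342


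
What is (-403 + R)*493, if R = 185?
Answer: -107474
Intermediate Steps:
(-403 + R)*493 = (-403 + 185)*493 = -218*493 = -107474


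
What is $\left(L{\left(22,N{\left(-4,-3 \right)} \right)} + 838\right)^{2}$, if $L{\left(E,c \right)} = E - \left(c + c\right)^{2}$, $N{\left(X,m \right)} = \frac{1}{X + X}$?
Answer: $\frac{189310081}{256} \approx 7.3949 \cdot 10^{5}$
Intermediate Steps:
$N{\left(X,m \right)} = \frac{1}{2 X}$
$L{\left(E,c \right)} = E - 4 c^{2}$ ($L{\left(E,c \right)} = E - \left(2 c\right)^{2} = E - 4 c^{2}$)
$\left(L{\left(22,N{\left(-4,-3 \right)} \right)} + 838\right)^{2} = \left(\left(22 - 4 \left(\frac{1}{2 \left(-4\right)}\right)^{2}\right) + 838\right)^{2} = \left(\left(22 - 4 \left(\frac{1}{2} \left(- \frac{1}{4}\right)\right)^{2}\right) + 838\right)^{2} = \left(\left(22 - 4 \left(- \frac{1}{8}\right)^{2}\right) + 838\right)^{2} = \left(\left(22 - \frac{1}{16}\right) + 838\right)^{2} = \left(\frac{351}{16} + 838\right)^{2} = \left(\frac{13759}{16}\right)^{2} = \frac{189310081}{256}$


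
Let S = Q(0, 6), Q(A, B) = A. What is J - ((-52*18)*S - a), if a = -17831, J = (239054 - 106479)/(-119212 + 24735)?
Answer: -1684751962/94477 ≈ -17832.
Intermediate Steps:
J = -132575/94477 (J = 132575/(-94477) = 132575*(-1/94477) = -132575/94477 ≈ -1.4033)
S = 0
J - ((-52*18)*S - a) = -132575/94477 - (-52*18*0 - 1*(-17831)) = -132575/94477 - (-936*0 + 17831) = -132575/94477 - (0 + 17831) = -132575/94477 - 1*17831 = -132575/94477 - 17831 = -1684751962/94477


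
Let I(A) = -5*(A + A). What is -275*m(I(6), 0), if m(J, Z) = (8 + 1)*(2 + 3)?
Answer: -12375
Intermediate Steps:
I(A) = -10*A
m(J, Z) = 45 (m(J, Z) = 9*5 = 45)
-275*m(I(6), 0) = -275*45 = -12375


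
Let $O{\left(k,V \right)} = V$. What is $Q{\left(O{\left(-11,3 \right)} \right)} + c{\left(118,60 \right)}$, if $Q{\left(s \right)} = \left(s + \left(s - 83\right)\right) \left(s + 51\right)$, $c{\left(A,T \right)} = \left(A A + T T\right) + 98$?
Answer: $13464$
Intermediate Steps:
$c{\left(A,T \right)} = 98 + A^{2} + T^{2}$ ($c{\left(A,T \right)} = \left(A^{2} + T^{2}\right) + 98 = 98 + A^{2} + T^{2}$)
$Q{\left(s \right)} = \left(-83 + 2 s\right) \left(51 + s\right)$ ($Q{\left(s \right)} = \left(s + \left(s - 83\right)\right) \left(51 + s\right) = \left(s + \left(-83 + s\right)\right) \left(51 + s\right) = \left(-83 + 2 s\right) \left(51 + s\right)$)
$Q{\left(O{\left(-11,3 \right)} \right)} + c{\left(118,60 \right)} = \left(-4233 + 2 \cdot 3^{2} + 19 \cdot 3\right) + \left(98 + 118^{2} + 60^{2}\right) = \left(-4233 + 2 \cdot 9 + 57\right) + \left(98 + 13924 + 3600\right) = \left(-4233 + 18 + 57\right) + 17622 = -4158 + 17622 = 13464$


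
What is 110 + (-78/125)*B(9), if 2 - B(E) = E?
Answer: 14296/125 ≈ 114.37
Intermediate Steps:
B(E) = 2 - E
110 + (-78/125)*B(9) = 110 + (-78/125)*(2 - 1*9) = 110 + (-78*1/125)*(2 - 9) = 110 - 78/125*(-7) = 110 + 546/125 = 14296/125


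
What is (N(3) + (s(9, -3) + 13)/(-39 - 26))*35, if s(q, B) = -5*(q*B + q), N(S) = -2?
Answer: -1631/13 ≈ -125.46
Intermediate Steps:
s(q, B) = -5*q - 5*B*q (s(q, B) = -5*(B*q + q) = -5*(q + B*q) = -5*q - 5*B*q)
(N(3) + (s(9, -3) + 13)/(-39 - 26))*35 = (-2 + (-5*9*(1 - 3) + 13)/(-39 - 26))*35 = (-2 + (-5*9*(-2) + 13)/(-65))*35 = (-2 + (90 + 13)*(-1/65))*35 = (-2 + 103*(-1/65))*35 = (-2 - 103/65)*35 = -233/65*35 = -1631/13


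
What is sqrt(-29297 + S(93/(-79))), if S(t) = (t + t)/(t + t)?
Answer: 4*I*sqrt(1831) ≈ 171.16*I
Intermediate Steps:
S(t) = 1 (S(t) = (2*t)/((2*t)) = (2*t)*(1/(2*t)) = 1)
sqrt(-29297 + S(93/(-79))) = sqrt(-29297 + 1) = sqrt(-29296) = 4*I*sqrt(1831)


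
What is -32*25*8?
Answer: -6400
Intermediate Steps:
-32*25*8 = -800*8 = -1*6400 = -6400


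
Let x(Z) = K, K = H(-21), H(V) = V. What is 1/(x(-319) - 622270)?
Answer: -1/622291 ≈ -1.6070e-6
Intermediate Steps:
K = -21
x(Z) = -21
1/(x(-319) - 622270) = 1/(-21 - 622270) = 1/(-622291) = -1/622291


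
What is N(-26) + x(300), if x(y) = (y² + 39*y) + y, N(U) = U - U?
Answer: 102000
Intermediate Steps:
N(U) = 0
x(y) = y² + 40*y
N(-26) + x(300) = 0 + 300*(40 + 300) = 0 + 300*340 = 0 + 102000 = 102000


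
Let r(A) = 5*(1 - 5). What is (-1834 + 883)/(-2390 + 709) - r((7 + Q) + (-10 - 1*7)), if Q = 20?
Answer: 34571/1681 ≈ 20.566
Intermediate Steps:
r(A) = -20 (r(A) = 5*(-4) = -20)
(-1834 + 883)/(-2390 + 709) - r((7 + Q) + (-10 - 1*7)) = (-1834 + 883)/(-2390 + 709) - 1*(-20) = -951/(-1681) + 20 = -951*(-1/1681) + 20 = 951/1681 + 20 = 34571/1681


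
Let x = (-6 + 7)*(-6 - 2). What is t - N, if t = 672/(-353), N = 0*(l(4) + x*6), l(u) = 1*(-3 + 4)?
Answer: -672/353 ≈ -1.9037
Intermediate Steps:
l(u) = 1 (l(u) = 1*1 = 1)
x = -8 (x = 1*(-8) = -8)
N = 0 (N = 0*(1 - 8*6) = 0*(1 - 48) = 0*(-47) = 0)
t = -672/353 (t = 672*(-1/353) = -672/353 ≈ -1.9037)
t - N = -672/353 - 1*0 = -672/353 + 0 = -672/353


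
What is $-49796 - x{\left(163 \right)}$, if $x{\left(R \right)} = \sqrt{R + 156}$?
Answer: $-49796 - \sqrt{319} \approx -49814.0$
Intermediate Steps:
$x{\left(R \right)} = \sqrt{156 + R}$
$-49796 - x{\left(163 \right)} = -49796 - \sqrt{156 + 163} = -49796 - \sqrt{319}$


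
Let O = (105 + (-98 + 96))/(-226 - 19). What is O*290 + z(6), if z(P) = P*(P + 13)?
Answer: -388/49 ≈ -7.9184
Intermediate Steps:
O = -103/245 (O = (105 - 2)/(-245) = 103*(-1/245) = -103/245 ≈ -0.42041)
z(P) = P*(13 + P)
O*290 + z(6) = -103/245*290 + 6*(13 + 6) = -5974/49 + 6*19 = -5974/49 + 114 = -388/49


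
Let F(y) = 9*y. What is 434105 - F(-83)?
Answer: 434852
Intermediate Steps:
434105 - F(-83) = 434105 - 9*(-83) = 434105 - 1*(-747) = 434105 + 747 = 434852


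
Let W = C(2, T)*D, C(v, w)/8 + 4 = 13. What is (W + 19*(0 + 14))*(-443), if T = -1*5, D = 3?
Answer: -213526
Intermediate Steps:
T = -5
C(v, w) = 72 (C(v, w) = -32 + 8*13 = -32 + 104 = 72)
W = 216 (W = 72*3 = 216)
(W + 19*(0 + 14))*(-443) = (216 + 19*(0 + 14))*(-443) = (216 + 19*14)*(-443) = (216 + 266)*(-443) = 482*(-443) = -213526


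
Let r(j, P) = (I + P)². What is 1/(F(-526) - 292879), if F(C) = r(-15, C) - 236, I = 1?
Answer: -1/17490 ≈ -5.7176e-5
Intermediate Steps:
r(j, P) = (1 + P)²
F(C) = -236 + (1 + C)² (F(C) = (1 + C)² - 236 = -236 + (1 + C)²)
1/(F(-526) - 292879) = 1/((-236 + (1 - 526)²) - 292879) = 1/((-236 + (-525)²) - 292879) = 1/((-236 + 275625) - 292879) = 1/(275389 - 292879) = 1/(-17490) = -1/17490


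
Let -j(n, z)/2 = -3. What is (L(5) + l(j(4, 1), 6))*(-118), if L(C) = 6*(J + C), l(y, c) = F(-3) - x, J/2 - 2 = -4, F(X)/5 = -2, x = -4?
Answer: 0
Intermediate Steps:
F(X) = -10 (F(X) = 5*(-2) = -10)
J = -4 (J = 4 + 2*(-4) = 4 - 8 = -4)
j(n, z) = 6 (j(n, z) = -2*(-3) = 6)
l(y, c) = -6 (l(y, c) = -10 - 1*(-4) = -10 + 4 = -6)
L(C) = -24 + 6*C (L(C) = 6*(-4 + C) = -24 + 6*C)
(L(5) + l(j(4, 1), 6))*(-118) = ((-24 + 6*5) - 6)*(-118) = ((-24 + 30) - 6)*(-118) = (6 - 6)*(-118) = 0*(-118) = 0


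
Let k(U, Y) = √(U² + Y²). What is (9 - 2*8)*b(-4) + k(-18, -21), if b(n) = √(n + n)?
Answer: 3*√85 - 14*I*√2 ≈ 27.659 - 19.799*I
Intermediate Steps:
b(n) = √2*√n (b(n) = √(2*n) = √2*√n)
(9 - 2*8)*b(-4) + k(-18, -21) = (9 - 2*8)*(√2*√(-4)) + √((-18)² + (-21)²) = (9 - 16)*(√2*(2*I)) + √(324 + 441) = -14*I*√2 + √765 = -14*I*√2 + 3*√85 = 3*√85 - 14*I*√2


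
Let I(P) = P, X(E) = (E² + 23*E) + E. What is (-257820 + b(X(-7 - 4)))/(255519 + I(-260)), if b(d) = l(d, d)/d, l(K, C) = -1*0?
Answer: -257820/255259 ≈ -1.0100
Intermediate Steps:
X(E) = E² + 24*E
l(K, C) = 0
b(d) = 0 (b(d) = 0/d = 0)
(-257820 + b(X(-7 - 4)))/(255519 + I(-260)) = (-257820 + 0)/(255519 - 260) = -257820/255259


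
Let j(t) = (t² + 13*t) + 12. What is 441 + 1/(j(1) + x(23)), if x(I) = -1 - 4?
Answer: 9262/21 ≈ 441.05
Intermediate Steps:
x(I) = -5
j(t) = 12 + t² + 13*t
441 + 1/(j(1) + x(23)) = 441 + 1/((12 + 1² + 13*1) - 5) = 441 + 1/((12 + 1 + 13) - 5) = 441 + 1/(26 - 5) = 441 + 1/21 = 9262/21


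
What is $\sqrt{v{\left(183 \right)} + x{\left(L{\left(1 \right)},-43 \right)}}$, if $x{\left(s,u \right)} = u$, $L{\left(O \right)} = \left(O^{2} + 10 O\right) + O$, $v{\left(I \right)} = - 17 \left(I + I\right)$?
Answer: $i \sqrt{6265} \approx 79.152 i$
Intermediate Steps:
$v{\left(I \right)} = - 34 I$ ($v{\left(I \right)} = - 17 \cdot 2 I = - 34 I$)
$L{\left(O \right)} = O^{2} + 11 O$
$\sqrt{v{\left(183 \right)} + x{\left(L{\left(1 \right)},-43 \right)}} = \sqrt{\left(-34\right) 183 - 43} = \sqrt{-6222 - 43} = \sqrt{-6265} = i \sqrt{6265}$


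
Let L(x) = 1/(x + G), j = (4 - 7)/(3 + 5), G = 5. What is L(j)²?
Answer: 64/1369 ≈ 0.046749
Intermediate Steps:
j = -3/8 ≈ -0.37500
L(x) = 1/(5 + x) (L(x) = 1/(x + 5) = 1/(5 + x))
L(j)² = (1/(5 - 3/8))² = (1/(37/8))² = (8/37)² = 64/1369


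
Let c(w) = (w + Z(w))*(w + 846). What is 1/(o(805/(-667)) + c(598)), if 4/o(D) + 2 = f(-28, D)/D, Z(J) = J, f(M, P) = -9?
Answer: 191/329861724 ≈ 5.7903e-7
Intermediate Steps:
o(D) = 4/(-2 - 9/D)
c(w) = 2*w*(846 + w) (c(w) = (w + w)*(w + 846) = (2*w)*(846 + w) = 2*w*(846 + w))
1/(o(805/(-667)) + c(598)) = 1/(-4*805/(-667)/(9 + 2*(805/(-667))) + 2*598*(846 + 598)) = 1/(-4*805*(-1/667)/(9 + 2*(805*(-1/667))) + 2*598*1444) = 1/(-4*(-35/29)/(9 + 2*(-35/29)) + 1727024) = 1/(-4*(-35/29)/(9 - 70/29) + 1727024) = 1/(-4*(-35/29)/191/29 + 1727024) = 1/(-4*(-35/29)*29/191 + 1727024) = 1/(140/191 + 1727024) = 1/(329861724/191) = 191/329861724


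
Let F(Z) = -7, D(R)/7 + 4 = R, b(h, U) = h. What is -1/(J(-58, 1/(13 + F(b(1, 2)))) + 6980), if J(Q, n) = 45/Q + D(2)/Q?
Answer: -58/404809 ≈ -0.00014328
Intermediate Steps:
D(R) = -28 + 7*R
J(Q, n) = 31/Q (J(Q, n) = 45/Q + (-28 + 7*2)/Q = 45/Q + (-28 + 14)/Q = 45/Q - 14/Q = 31/Q)
-1/(J(-58, 1/(13 + F(b(1, 2)))) + 6980) = -1/(31/(-58) + 6980) = -1/(31*(-1/58) + 6980) = -1/(-31/58 + 6980) = -1/404809/58 = -1*58/404809 = -58/404809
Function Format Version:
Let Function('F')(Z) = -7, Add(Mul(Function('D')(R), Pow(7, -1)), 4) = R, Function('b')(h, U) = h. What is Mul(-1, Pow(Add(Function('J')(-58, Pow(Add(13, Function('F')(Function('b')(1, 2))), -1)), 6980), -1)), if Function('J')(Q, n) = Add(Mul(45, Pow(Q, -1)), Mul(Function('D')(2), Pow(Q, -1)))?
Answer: Rational(-58, 404809) ≈ -0.00014328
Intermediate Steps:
Function('D')(R) = Add(-28, Mul(7, R))
Function('J')(Q, n) = Mul(31, Pow(Q, -1)) (Function('J')(Q, n) = Add(Mul(45, Pow(Q, -1)), Mul(Add(-28, Mul(7, 2)), Pow(Q, -1))) = Add(Mul(45, Pow(Q, -1)), Mul(Add(-28, 14), Pow(Q, -1))) = Add(Mul(45, Pow(Q, -1)), Mul(-14, Pow(Q, -1))) = Mul(31, Pow(Q, -1)))
Mul(-1, Pow(Add(Function('J')(-58, Pow(Add(13, Function('F')(Function('b')(1, 2))), -1)), 6980), -1)) = Mul(-1, Pow(Add(Mul(31, Pow(-58, -1)), 6980), -1)) = Mul(-1, Pow(Add(Mul(31, Rational(-1, 58)), 6980), -1)) = Mul(-1, Pow(Add(Rational(-31, 58), 6980), -1)) = Mul(-1, Pow(Rational(404809, 58), -1)) = Mul(-1, Rational(58, 404809)) = Rational(-58, 404809)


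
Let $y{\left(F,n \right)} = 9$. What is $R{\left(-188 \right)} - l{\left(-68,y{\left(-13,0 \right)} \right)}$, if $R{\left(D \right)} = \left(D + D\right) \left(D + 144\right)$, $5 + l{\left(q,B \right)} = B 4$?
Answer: $16513$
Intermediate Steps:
$l{\left(q,B \right)} = -5 + 4 B$ ($l{\left(q,B \right)} = -5 + B 4 = -5 + 4 B$)
$R{\left(D \right)} = 2 D \left(144 + D\right)$
$R{\left(-188 \right)} - l{\left(-68,y{\left(-13,0 \right)} \right)} = 2 \left(-188\right) \left(144 - 188\right) - \left(-5 + 4 \cdot 9\right) = 2 \left(-188\right) \left(-44\right) - \left(-5 + 36\right) = 16544 - 31 = 16513$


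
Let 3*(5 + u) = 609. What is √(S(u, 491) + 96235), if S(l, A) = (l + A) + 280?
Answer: 2*√24301 ≈ 311.78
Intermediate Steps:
u = 198 (u = -5 + (⅓)*609 = -5 + 203 = 198)
S(l, A) = 280 + A + l (S(l, A) = (A + l) + 280 = 280 + A + l)
√(S(u, 491) + 96235) = √((280 + 491 + 198) + 96235) = √(969 + 96235) = √97204 = 2*√24301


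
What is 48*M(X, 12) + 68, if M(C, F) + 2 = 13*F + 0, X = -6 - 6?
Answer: 7460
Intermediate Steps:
X = -12
M(C, F) = -2 + 13*F (M(C, F) = -2 + (13*F + 0) = -2 + 13*F)
48*M(X, 12) + 68 = 48*(-2 + 13*12) + 68 = 48*(-2 + 156) + 68 = 48*154 + 68 = 7392 + 68 = 7460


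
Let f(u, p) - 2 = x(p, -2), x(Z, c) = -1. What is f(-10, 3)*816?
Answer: 816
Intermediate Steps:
f(u, p) = 1 (f(u, p) = 2 - 1 = 1)
f(-10, 3)*816 = 1*816 = 816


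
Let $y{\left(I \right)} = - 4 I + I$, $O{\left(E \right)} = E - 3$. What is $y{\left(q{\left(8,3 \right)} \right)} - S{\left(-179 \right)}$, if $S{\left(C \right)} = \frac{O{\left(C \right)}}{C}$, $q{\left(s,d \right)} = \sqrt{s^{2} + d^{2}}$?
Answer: $- \frac{182}{179} - 3 \sqrt{73} \approx -26.649$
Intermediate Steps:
$q{\left(s,d \right)} = \sqrt{d^{2} + s^{2}}$
$O{\left(E \right)} = -3 + E$
$y{\left(I \right)} = - 3 I$
$S{\left(C \right)} = \frac{-3 + C}{C}$
$y{\left(q{\left(8,3 \right)} \right)} - S{\left(-179 \right)} = - 3 \sqrt{3^{2} + 8^{2}} - \frac{-3 - 179}{-179} = - 3 \sqrt{9 + 64} - \left(- \frac{1}{179}\right) \left(-182\right) = - 3 \sqrt{73} - \frac{182}{179} = - \frac{182}{179} - 3 \sqrt{73}$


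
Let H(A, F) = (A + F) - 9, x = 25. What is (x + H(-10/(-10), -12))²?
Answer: 25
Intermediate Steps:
H(A, F) = -9 + A + F
(x + H(-10/(-10), -12))² = (25 + (-9 - 10/(-10) - 12))² = (25 + (-9 - 10*(-⅒) - 12))² = (25 + (-9 + 1 - 12))² = (25 - 20)² = 5² = 25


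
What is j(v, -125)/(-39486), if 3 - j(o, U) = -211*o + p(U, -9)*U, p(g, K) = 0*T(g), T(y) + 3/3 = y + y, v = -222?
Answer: 15613/13162 ≈ 1.1862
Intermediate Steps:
T(y) = -1 + 2*y (T(y) = -1 + (y + y) = -1 + 2*y)
p(g, K) = 0 (p(g, K) = 0*(-1 + 2*g) = 0)
j(o, U) = 3 + 211*o (j(o, U) = 3 - (-211*o + 0*U) = 3 - (-211*o + 0) = 3 - (-211)*o = 3 + 211*o)
j(v, -125)/(-39486) = (3 + 211*(-222))/(-39486) = (3 - 46842)*(-1/39486) = -46839*(-1/39486) = 15613/13162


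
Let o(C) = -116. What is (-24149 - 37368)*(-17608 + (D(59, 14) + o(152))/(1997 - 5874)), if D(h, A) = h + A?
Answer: 4199530164441/3877 ≈ 1.0832e+9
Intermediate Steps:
D(h, A) = A + h
(-24149 - 37368)*(-17608 + (D(59, 14) + o(152))/(1997 - 5874)) = (-24149 - 37368)*(-17608 + ((14 + 59) - 116)/(1997 - 5874)) = -61517*(-17608 + (73 - 116)/(-3877)) = -61517*(-17608 - 43*(-1/3877)) = -61517*(-17608 + 43/3877) = -61517*(-68266173/3877) = 4199530164441/3877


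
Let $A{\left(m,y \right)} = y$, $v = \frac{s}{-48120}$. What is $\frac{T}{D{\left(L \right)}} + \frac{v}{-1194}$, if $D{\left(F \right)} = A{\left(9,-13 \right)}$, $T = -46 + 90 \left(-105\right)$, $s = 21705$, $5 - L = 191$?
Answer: $\frac{36373041403}{49794576} \approx 730.46$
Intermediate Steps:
$L = -186$ ($L = 5 - 191 = -186$)
$v = - \frac{1447}{3208}$ ($v = \frac{21705}{-48120} = 21705 \left(- \frac{1}{48120}\right) = - \frac{1447}{3208} \approx -0.45106$)
$T = -9496$ ($T = -46 - 9450 = -9496$)
$D{\left(F \right)} = -13$
$\frac{T}{D{\left(L \right)}} + \frac{v}{-1194} = - \frac{9496}{-13} - \frac{1447}{3208 \left(-1194\right)} = \left(-9496\right) \left(- \frac{1}{13}\right) - - \frac{1447}{3830352} = \frac{9496}{13} + \frac{1447}{3830352} = \frac{36373041403}{49794576}$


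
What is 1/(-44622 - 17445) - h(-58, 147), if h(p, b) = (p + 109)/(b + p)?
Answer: -3165506/5523963 ≈ -0.57305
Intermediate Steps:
h(p, b) = (109 + p)/(b + p)
1/(-44622 - 17445) - h(-58, 147) = 1/(-44622 - 17445) - (109 - 58)/(147 - 58) = 1/(-62067) - 51/89 = -1/62067 - 51/89 = -3165506/5523963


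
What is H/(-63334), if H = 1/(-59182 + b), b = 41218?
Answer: 1/1137731976 ≈ 8.7894e-10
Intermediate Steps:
H = -1/17964 (H = 1/(-59182 + 41218) = 1/(-17964) = -1/17964 ≈ -5.5667e-5)
H/(-63334) = -1/17964/(-63334) = -1/17964*(-1/63334) = 1/1137731976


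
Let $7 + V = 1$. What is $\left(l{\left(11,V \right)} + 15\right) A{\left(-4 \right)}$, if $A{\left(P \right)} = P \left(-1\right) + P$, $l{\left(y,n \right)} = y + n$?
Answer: $0$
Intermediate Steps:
$V = -6$ ($V = -7 + 1 = -6$)
$l{\left(y,n \right)} = n + y$
$A{\left(P \right)} = 0$ ($A{\left(P \right)} = - P + P = 0$)
$\left(l{\left(11,V \right)} + 15\right) A{\left(-4 \right)} = \left(\left(-6 + 11\right) + 15\right) 0 = \left(5 + 15\right) 0 = 20 \cdot 0 = 0$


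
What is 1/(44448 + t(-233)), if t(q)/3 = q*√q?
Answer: 14816/696489579 + 233*I*√233/696489579 ≈ 2.1272e-5 + 5.1064e-6*I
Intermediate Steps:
t(q) = 3*q^(3/2) (t(q) = 3*(q*√q) = 3*q^(3/2))
1/(44448 + t(-233)) = 1/(44448 + 3*(-233)^(3/2)) = 1/(44448 + 3*(-233*I*√233)) = 1/(44448 - 699*I*√233)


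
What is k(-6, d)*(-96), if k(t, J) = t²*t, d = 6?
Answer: 20736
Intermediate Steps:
k(t, J) = t³
k(-6, d)*(-96) = (-6)³*(-96) = -216*(-96) = 20736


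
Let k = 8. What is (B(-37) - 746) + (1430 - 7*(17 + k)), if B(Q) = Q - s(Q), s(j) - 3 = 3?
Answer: 466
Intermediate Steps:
s(j) = 6 (s(j) = 3 + 3 = 6)
B(Q) = -6 + Q (B(Q) = Q - 1*6 = Q - 6 = -6 + Q)
(B(-37) - 746) + (1430 - 7*(17 + k)) = ((-6 - 37) - 746) + (1430 - 7*(17 + 8)) = (-43 - 746) + (1430 - 7*25) = -789 + (1430 - 175) = -789 + 1255 = 466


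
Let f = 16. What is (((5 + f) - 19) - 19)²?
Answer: 289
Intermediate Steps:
(((5 + f) - 19) - 19)² = (((5 + 16) - 19) - 19)² = ((21 - 19) - 19)² = (2 - 19)² = (-17)² = 289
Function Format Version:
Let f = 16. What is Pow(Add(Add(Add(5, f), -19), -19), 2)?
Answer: 289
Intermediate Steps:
Pow(Add(Add(Add(5, f), -19), -19), 2) = Pow(Add(Add(Add(5, 16), -19), -19), 2) = Pow(Add(Add(21, -19), -19), 2) = Pow(Add(2, -19), 2) = Pow(-17, 2) = 289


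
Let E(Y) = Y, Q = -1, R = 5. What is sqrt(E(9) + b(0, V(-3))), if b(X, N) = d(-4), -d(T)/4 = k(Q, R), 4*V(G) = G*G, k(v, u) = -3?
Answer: sqrt(21) ≈ 4.5826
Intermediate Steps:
V(G) = G**2/4 (V(G) = (G*G)/4 = G**2/4)
d(T) = 12 (d(T) = -4*(-3) = 12)
b(X, N) = 12
sqrt(E(9) + b(0, V(-3))) = sqrt(9 + 12) = sqrt(21)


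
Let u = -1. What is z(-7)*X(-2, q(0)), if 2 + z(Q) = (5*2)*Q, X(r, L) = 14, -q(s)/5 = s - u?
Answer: -1008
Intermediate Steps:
q(s) = -5 - 5*s (q(s) = -5*(s - 1*(-1)) = -5*(s + 1) = -5*(1 + s) = -5 - 5*s)
z(Q) = -2 + 10*Q (z(Q) = -2 + (5*2)*Q = -2 + 10*Q)
z(-7)*X(-2, q(0)) = (-2 + 10*(-7))*14 = (-2 - 70)*14 = -72*14 = -1008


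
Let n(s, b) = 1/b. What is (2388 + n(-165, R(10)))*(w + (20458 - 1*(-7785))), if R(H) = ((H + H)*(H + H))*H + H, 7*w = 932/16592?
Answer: 1121833584920323/16633480 ≈ 6.7444e+7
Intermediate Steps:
w = 233/29036 (w = (932/16592)/7 = (932*(1/16592))/7 = (⅐)*(233/4148) = 233/29036 ≈ 0.0080245)
R(H) = H + 4*H³ (R(H) = ((2*H)*(2*H))*H + H = (4*H²)*H + H = 4*H³ + H = H + 4*H³)
(2388 + n(-165, R(10)))*(w + (20458 - 1*(-7785))) = (2388 + 1/(10 + 4*10³))*(233/29036 + (20458 - 1*(-7785))) = (2388 + 1/(10 + 4*1000))*(233/29036 + (20458 + 7785)) = (2388 + 1/(10 + 4000))*(233/29036 + 28243) = (2388 + 1/4010)*(820063981/29036) = (9575881/4010)*(820063981/29036) = 1121833584920323/16633480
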